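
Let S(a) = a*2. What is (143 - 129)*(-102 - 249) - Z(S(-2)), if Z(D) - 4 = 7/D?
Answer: -19665/4 ≈ -4916.3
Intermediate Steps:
S(a) = 2*a
Z(D) = 4 + 7/D
(143 - 129)*(-102 - 249) - Z(S(-2)) = (143 - 129)*(-102 - 249) - (4 + 7/((2*(-2)))) = 14*(-351) - (4 + 7/(-4)) = -4914 - (4 + 7*(-¼)) = -4914 - (4 - 7/4) = -4914 - 1*9/4 = -4914 - 9/4 = -19665/4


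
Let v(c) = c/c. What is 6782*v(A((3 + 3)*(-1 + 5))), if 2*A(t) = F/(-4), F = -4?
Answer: 6782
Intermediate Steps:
A(t) = 1/2 (A(t) = (-4/(-4))/2 = (-4*(-1/4))/2 = (1/2)*1 = 1/2)
v(c) = 1
6782*v(A((3 + 3)*(-1 + 5))) = 6782*1 = 6782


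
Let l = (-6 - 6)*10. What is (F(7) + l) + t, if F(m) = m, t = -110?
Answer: -223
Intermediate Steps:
l = -120 (l = -12*10 = -120)
(F(7) + l) + t = (7 - 120) - 110 = -113 - 110 = -223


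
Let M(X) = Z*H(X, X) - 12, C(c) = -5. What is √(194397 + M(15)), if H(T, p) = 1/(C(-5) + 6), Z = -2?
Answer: 7*√3967 ≈ 440.89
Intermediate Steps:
H(T, p) = 1 (H(T, p) = 1/(-5 + 6) = 1/1 = 1)
M(X) = -14 (M(X) = -2*1 - 12 = -2 - 12 = -14)
√(194397 + M(15)) = √(194397 - 14) = √194383 = 7*√3967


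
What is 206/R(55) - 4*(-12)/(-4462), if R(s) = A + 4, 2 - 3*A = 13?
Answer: 1378734/2231 ≈ 617.99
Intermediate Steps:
A = -11/3 (A = ⅔ - ⅓*13 = ⅔ - 13/3 = -11/3 ≈ -3.6667)
R(s) = ⅓ (R(s) = -11/3 + 4 = ⅓)
206/R(55) - 4*(-12)/(-4462) = 206/(⅓) - 4*(-12)/(-4462) = 206*3 + 48*(-1/4462) = 618 - 24/2231 = 1378734/2231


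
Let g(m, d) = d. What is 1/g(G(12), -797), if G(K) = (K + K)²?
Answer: -1/797 ≈ -0.0012547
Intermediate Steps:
G(K) = 4*K² (G(K) = (2*K)² = 4*K²)
1/g(G(12), -797) = 1/(-797) = -1/797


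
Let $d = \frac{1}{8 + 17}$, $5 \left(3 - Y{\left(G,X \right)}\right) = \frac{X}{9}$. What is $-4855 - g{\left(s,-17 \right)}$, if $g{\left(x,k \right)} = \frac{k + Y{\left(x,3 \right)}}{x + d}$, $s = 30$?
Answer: $- \frac{10937260}{2253} \approx -4854.5$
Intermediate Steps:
$Y{\left(G,X \right)} = 3 - \frac{X}{45}$ ($Y{\left(G,X \right)} = 3 - \frac{X \frac{1}{9}}{5} = 3 - \frac{\frac{1}{9} X}{5} = 3 - \frac{X}{45}$)
$d = \frac{1}{25} \approx 0.04$
$g{\left(x,k \right)} = \frac{\frac{44}{15} + k}{\frac{1}{25} + x}$ ($g{\left(x,k \right)} = \frac{k + \left(3 - \frac{1}{15}\right)}{x + \frac{1}{25}} = \frac{k + \left(3 - \frac{1}{15}\right)}{\frac{1}{25} + x} = \frac{k + \frac{44}{15}}{\frac{1}{25} + x} = \frac{\frac{44}{15} + k}{\frac{1}{25} + x}$)
$-4855 - g{\left(s,-17 \right)} = -4855 - \frac{5 \left(44 + 15 \left(-17\right)\right)}{3 \left(1 + 25 \cdot 30\right)} = -4855 - \frac{5 \left(44 - 255\right)}{3 \left(1 + 750\right)} = -4855 - \frac{5}{3} \cdot \frac{1}{751} \left(-211\right) = -4855 - - \frac{1055}{2253} = -4855 + \frac{1055}{2253} = - \frac{10937260}{2253}$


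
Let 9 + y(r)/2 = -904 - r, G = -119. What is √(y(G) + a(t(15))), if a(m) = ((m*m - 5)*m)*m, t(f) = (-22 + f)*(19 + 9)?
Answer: 2*√368898847 ≈ 38414.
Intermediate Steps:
t(f) = -616 + 28*f (t(f) = (-22 + f)*28 = -616 + 28*f)
y(r) = -1826 - 2*r (y(r) = -18 + 2*(-904 - r) = -18 + (-1808 - 2*r) = -1826 - 2*r)
a(m) = m²*(-5 + m²) (a(m) = ((m² - 5)*m)*m = ((-5 + m²)*m)*m = (m*(-5 + m²))*m = m²*(-5 + m²))
√(y(G) + a(t(15))) = √((-1826 - 2*(-119)) + (-616 + 28*15)²*(-5 + (-616 + 28*15)²)) = √((-1826 + 238) + (-616 + 420)²*(-5 + (-616 + 420)²)) = √(-1588 + (-196)²*(-5 + (-196)²)) = √(-1588 + 38416*(-5 + 38416)) = √(-1588 + 38416*38411) = √(-1588 + 1475596976) = √1475595388 = 2*√368898847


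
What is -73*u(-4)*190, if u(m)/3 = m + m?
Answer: 332880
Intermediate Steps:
u(m) = 6*m (u(m) = 3*(m + m) = 3*(2*m) = 6*m)
-73*u(-4)*190 = -438*(-4)*190 = -73*(-24)*190 = 1752*190 = 332880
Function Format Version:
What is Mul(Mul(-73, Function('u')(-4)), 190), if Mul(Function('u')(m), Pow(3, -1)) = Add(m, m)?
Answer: 332880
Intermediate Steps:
Function('u')(m) = Mul(6, m) (Function('u')(m) = Mul(3, Add(m, m)) = Mul(3, Mul(2, m)) = Mul(6, m))
Mul(Mul(-73, Function('u')(-4)), 190) = Mul(Mul(-73, Mul(6, -4)), 190) = Mul(Mul(-73, -24), 190) = Mul(1752, 190) = 332880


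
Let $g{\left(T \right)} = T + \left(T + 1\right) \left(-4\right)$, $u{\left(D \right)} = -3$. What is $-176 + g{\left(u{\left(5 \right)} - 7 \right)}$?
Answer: $-150$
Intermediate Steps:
$g{\left(T \right)} = -4 - 3 T$ ($g{\left(T \right)} = T + \left(1 + T\right) \left(-4\right) = T - \left(4 + 4 T\right) = -4 - 3 T$)
$-176 + g{\left(u{\left(5 \right)} - 7 \right)} = -176 - \left(4 + 3 \left(-3 - 7\right)\right) = -176 - -26 = -176 + \left(-4 + 30\right) = -176 + 26 = -150$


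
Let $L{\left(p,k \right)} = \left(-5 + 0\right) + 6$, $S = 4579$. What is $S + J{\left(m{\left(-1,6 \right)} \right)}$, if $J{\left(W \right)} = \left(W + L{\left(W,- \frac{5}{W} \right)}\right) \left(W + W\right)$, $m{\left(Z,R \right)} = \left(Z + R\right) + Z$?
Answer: $4619$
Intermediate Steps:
$m{\left(Z,R \right)} = R + 2 Z$ ($m{\left(Z,R \right)} = \left(R + Z\right) + Z = R + 2 Z$)
$L{\left(p,k \right)} = 1$ ($L{\left(p,k \right)} = -5 + 6 = 1$)
$J{\left(W \right)} = 2 W \left(1 + W\right)$ ($J{\left(W \right)} = \left(W + 1\right) \left(W + W\right) = \left(1 + W\right) 2 W = 2 W \left(1 + W\right)$)
$S + J{\left(m{\left(-1,6 \right)} \right)} = 4579 + 2 \left(6 + 2 \left(-1\right)\right) \left(1 + \left(6 + 2 \left(-1\right)\right)\right) = 4579 + 2 \left(6 - 2\right) \left(1 + \left(6 - 2\right)\right) = 4579 + 2 \cdot 4 \left(1 + 4\right) = 4579 + 2 \cdot 4 \cdot 5 = 4579 + 40 = 4619$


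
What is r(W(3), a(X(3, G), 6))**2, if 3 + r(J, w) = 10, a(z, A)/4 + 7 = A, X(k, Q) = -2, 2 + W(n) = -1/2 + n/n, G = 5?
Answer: 49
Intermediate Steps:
W(n) = -3/2 (W(n) = -2 + (-1/2 + n/n) = -2 + (-1*1/2 + 1) = -2 + (-1/2 + 1) = -2 + 1/2 = -3/2)
a(z, A) = -28 + 4*A
r(J, w) = 7 (r(J, w) = -3 + 10 = 7)
r(W(3), a(X(3, G), 6))**2 = 7**2 = 49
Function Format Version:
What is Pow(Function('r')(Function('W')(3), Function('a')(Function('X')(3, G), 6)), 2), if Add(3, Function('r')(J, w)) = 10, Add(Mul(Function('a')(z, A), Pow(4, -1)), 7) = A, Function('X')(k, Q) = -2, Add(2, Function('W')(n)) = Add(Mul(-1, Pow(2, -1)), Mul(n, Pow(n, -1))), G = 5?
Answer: 49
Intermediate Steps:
Function('W')(n) = Rational(-3, 2) (Function('W')(n) = Add(-2, Add(Mul(-1, Pow(2, -1)), Mul(n, Pow(n, -1)))) = Add(-2, Add(Mul(-1, Rational(1, 2)), 1)) = Add(-2, Add(Rational(-1, 2), 1)) = Add(-2, Rational(1, 2)) = Rational(-3, 2))
Function('a')(z, A) = Add(-28, Mul(4, A))
Function('r')(J, w) = 7 (Function('r')(J, w) = Add(-3, 10) = 7)
Pow(Function('r')(Function('W')(3), Function('a')(Function('X')(3, G), 6)), 2) = Pow(7, 2) = 49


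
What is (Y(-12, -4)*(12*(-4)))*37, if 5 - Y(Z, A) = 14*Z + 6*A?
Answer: -349872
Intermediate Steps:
Y(Z, A) = 5 - 14*Z - 6*A (Y(Z, A) = 5 - (14*Z + 6*A) = 5 - (6*A + 14*Z) = 5 + (-14*Z - 6*A) = 5 - 14*Z - 6*A)
(Y(-12, -4)*(12*(-4)))*37 = ((5 - 14*(-12) - 6*(-4))*(12*(-4)))*37 = ((5 + 168 + 24)*(-48))*37 = (197*(-48))*37 = -9456*37 = -349872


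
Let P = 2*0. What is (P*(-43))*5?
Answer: 0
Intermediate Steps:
P = 0
(P*(-43))*5 = (0*(-43))*5 = 0*5 = 0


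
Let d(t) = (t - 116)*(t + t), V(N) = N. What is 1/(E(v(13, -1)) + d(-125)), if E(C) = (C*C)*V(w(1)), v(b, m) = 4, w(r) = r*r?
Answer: 1/60266 ≈ 1.6593e-5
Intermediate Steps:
w(r) = r²
E(C) = C² (E(C) = (C*C)*1² = C²*1 = C²)
d(t) = 2*t*(-116 + t) (d(t) = (-116 + t)*(2*t) = 2*t*(-116 + t))
1/(E(v(13, -1)) + d(-125)) = 1/(4² + 2*(-125)*(-116 - 125)) = 1/(16 + 2*(-125)*(-241)) = 1/(16 + 60250) = 1/60266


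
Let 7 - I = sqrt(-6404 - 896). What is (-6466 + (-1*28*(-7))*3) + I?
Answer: -5871 - 10*I*sqrt(73) ≈ -5871.0 - 85.44*I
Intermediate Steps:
I = 7 - 10*I*sqrt(73) (I = 7 - sqrt(-6404 - 896) = 7 - sqrt(-7300) = 7 - 10*I*sqrt(73) ≈ 7.0 - 85.44*I)
(-6466 + (-1*28*(-7))*3) + I = (-6466 + (-1*28*(-7))*3) + (7 - 10*I*sqrt(73)) = (-6466 - 28*(-7)*3) + (7 - 10*I*sqrt(73)) = (-6466 + 196*3) + (7 - 10*I*sqrt(73)) = (-6466 + 588) + (7 - 10*I*sqrt(73)) = -5878 + (7 - 10*I*sqrt(73)) = -5871 - 10*I*sqrt(73)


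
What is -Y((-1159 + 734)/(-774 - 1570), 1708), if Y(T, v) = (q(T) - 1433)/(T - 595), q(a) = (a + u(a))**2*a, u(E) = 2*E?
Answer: -18454520005247/7660505439680 ≈ -2.4090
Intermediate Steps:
q(a) = 9*a**3 (q(a) = (a + 2*a)**2*a = (3*a)**2*a = (9*a**2)*a = 9*a**3)
Y(T, v) = (-1433 + 9*T**3)/(-595 + T) (Y(T, v) = (9*T**3 - 1433)/(T - 595) = (-1433 + 9*T**3)/(-595 + T))
-Y((-1159 + 734)/(-774 - 1570), 1708) = -(-1433 + 9*((-1159 + 734)/(-774 - 1570))**3)/(-595 + (-1159 + 734)/(-774 - 1570)) = -(-1433 + 9*(-425/(-2344))**3)/(-595 - 425/(-2344)) = -(-1433 + 9*(-425*(-1/2344))**3)/(-595 - 425*(-1/2344)) = -(-1433 + 9*(425/2344)**3)/(-595 + 425/2344) = -(-1433 + 9*(76765625/12878723584))/(-1394255/2344) = -(-2344)*(-1433 + 690890625/12878723584)/1394255 = -(-2344)*(-18454520005247)/(1394255*12878723584) = -1*18454520005247/7660505439680 = -18454520005247/7660505439680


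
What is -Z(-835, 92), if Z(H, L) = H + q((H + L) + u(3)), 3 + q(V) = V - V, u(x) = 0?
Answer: 838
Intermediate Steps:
q(V) = -3 (q(V) = -3 + (V - V) = -3 + 0 = -3)
Z(H, L) = -3 + H (Z(H, L) = H - 3 = -3 + H)
-Z(-835, 92) = -(-3 - 835) = -1*(-838) = 838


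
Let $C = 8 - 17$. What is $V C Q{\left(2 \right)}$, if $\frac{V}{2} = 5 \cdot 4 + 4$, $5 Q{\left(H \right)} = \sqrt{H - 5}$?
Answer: $- \frac{432 i \sqrt{3}}{5} \approx - 149.65 i$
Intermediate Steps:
$Q{\left(H \right)} = \frac{\sqrt{-5 + H}}{5}$ ($Q{\left(H \right)} = \frac{\sqrt{H - 5}}{5} = \frac{\sqrt{-5 + H}}{5}$)
$C = -9$
$V = 48$ ($V = 2 \left(5 \cdot 4 + 4\right) = 2 \left(20 + 4\right) = 2 \cdot 24 = 48$)
$V C Q{\left(2 \right)} = 48 \left(-9\right) \frac{\sqrt{-5 + 2}}{5} = - 432 \frac{\sqrt{-3}}{5} = - 432 \frac{i \sqrt{3}}{5} = - \frac{432 i \sqrt{3}}{5}$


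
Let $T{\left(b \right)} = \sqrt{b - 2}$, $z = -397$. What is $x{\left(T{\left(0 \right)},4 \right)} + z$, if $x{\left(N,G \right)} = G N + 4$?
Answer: $-393 + 4 i \sqrt{2} \approx -393.0 + 5.6569 i$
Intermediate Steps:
$T{\left(b \right)} = \sqrt{-2 + b}$
$x{\left(N,G \right)} = 4 + G N$
$x{\left(T{\left(0 \right)},4 \right)} + z = \left(4 + 4 \sqrt{-2 + 0}\right) - 397 = \left(4 + 4 \sqrt{-2}\right) - 397 = \left(4 + 4 i \sqrt{2}\right) - 397 = -393 + 4 i \sqrt{2}$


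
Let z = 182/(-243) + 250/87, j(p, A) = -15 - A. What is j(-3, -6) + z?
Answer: -48451/7047 ≈ -6.8754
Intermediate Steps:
z = 14972/7047 (z = 182*(-1/243) + 250*(1/87) = -182/243 + 250/87 = 14972/7047 ≈ 2.1246)
j(-3, -6) + z = (-15 - 1*(-6)) + 14972/7047 = (-15 + 6) + 14972/7047 = -9 + 14972/7047 = -48451/7047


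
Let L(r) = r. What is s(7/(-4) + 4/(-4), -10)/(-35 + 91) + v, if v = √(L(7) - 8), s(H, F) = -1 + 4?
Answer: 3/56 + I ≈ 0.053571 + 1.0*I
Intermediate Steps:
s(H, F) = 3
v = I (v = √(7 - 8) = √(-1) = I ≈ 1.0*I)
s(7/(-4) + 4/(-4), -10)/(-35 + 91) + v = 3/(-35 + 91) + I = 3/56 + I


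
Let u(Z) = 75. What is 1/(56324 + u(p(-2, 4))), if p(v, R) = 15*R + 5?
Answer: 1/56399 ≈ 1.7731e-5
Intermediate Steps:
p(v, R) = 5 + 15*R
1/(56324 + u(p(-2, 4))) = 1/(56324 + 75) = 1/56399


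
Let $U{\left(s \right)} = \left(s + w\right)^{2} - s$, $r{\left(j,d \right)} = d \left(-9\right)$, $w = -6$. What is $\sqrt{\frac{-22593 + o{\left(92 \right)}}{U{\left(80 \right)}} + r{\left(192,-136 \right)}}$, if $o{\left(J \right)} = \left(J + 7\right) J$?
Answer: $\frac{\sqrt{8891554431}}{2698} \approx 34.95$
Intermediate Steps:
$r{\left(j,d \right)} = - 9 d$
$o{\left(J \right)} = J \left(7 + J\right)$ ($o{\left(J \right)} = \left(7 + J\right) J = J \left(7 + J\right)$)
$U{\left(s \right)} = \left(-6 + s\right)^{2} - s$ ($U{\left(s \right)} = \left(s - 6\right)^{2} - s = \left(-6 + s\right)^{2} - s$)
$\sqrt{\frac{-22593 + o{\left(92 \right)}}{U{\left(80 \right)}} + r{\left(192,-136 \right)}} = \sqrt{\frac{-22593 + 92 \left(7 + 92\right)}{\left(-6 + 80\right)^{2} - 80} - -1224} = \sqrt{\frac{-22593 + 92 \cdot 99}{74^{2} - 80} + 1224} = \sqrt{\frac{-22593 + 9108}{5476 - 80} + 1224} = \sqrt{- \frac{13485}{5396} + 1224} = \sqrt{\frac{6591219}{5396}} = \frac{\sqrt{8891554431}}{2698}$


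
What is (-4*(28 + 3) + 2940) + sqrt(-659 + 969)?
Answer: 2816 + sqrt(310) ≈ 2833.6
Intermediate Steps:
(-4*(28 + 3) + 2940) + sqrt(-659 + 969) = (-4*31 + 2940) + sqrt(310) = (-124 + 2940) + sqrt(310) = 2816 + sqrt(310)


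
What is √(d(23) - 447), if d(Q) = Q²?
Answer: √82 ≈ 9.0554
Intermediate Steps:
√(d(23) - 447) = √(23² - 447) = √(529 - 447) = √82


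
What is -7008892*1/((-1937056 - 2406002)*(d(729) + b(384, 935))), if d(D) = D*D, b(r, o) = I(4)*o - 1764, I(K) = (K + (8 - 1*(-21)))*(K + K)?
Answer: 3504446/1686229184493 ≈ 2.0783e-6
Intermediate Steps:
I(K) = 2*K*(29 + K) (I(K) = (K + (8 + 21))*(2*K) = (K + 29)*(2*K) = (29 + K)*(2*K) = 2*K*(29 + K))
b(r, o) = -1764 + 264*o (b(r, o) = (2*4*(29 + 4))*o - 1764 = (2*4*33)*o - 1764 = 264*o - 1764 = -1764 + 264*o)
d(D) = D²
-7008892*1/((-1937056 - 2406002)*(d(729) + b(384, 935))) = -7008892*1/((-1937056 - 2406002)*(729² + (-1764 + 264*935))) = -7008892*(-1/(4343058*(531441 + (-1764 + 246840)))) = -7008892*(-1/(4343058*(531441 + 245076))) = -7008892/(776517*(-4343058)) = -7008892/(-3372458368986) = -7008892*(-1/3372458368986) = 3504446/1686229184493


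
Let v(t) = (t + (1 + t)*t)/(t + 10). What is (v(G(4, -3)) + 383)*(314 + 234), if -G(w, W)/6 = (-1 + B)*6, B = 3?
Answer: 5125444/31 ≈ 1.6534e+5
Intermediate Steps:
G(w, W) = -72 (G(w, W) = -6*(-1 + 3)*6 = -12*6 = -6*12 = -72)
v(t) = (t + t*(1 + t))/(10 + t)
(v(G(4, -3)) + 383)*(314 + 234) = (-72*(2 - 72)/(10 - 72) + 383)*(314 + 234) = (-72*(-70)/(-62) + 383)*548 = (-72*(-1/62)*(-70) + 383)*548 = (-2520/31 + 383)*548 = (9353/31)*548 = 5125444/31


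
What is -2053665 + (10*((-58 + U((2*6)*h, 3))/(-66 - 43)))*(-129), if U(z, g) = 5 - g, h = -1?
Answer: -223921725/109 ≈ -2.0543e+6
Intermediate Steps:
-2053665 + (10*((-58 + U((2*6)*h, 3))/(-66 - 43)))*(-129) = -2053665 + (10*((-58 + (5 - 1*3))/(-66 - 43)))*(-129) = -2053665 + (10*((-58 + (5 - 3))/(-109)))*(-129) = -2053665 + (10*((-58 + 2)*(-1/109)))*(-129) = -2053665 + (10*(-56*(-1/109)))*(-129) = -2053665 + (10*(56/109))*(-129) = -2053665 + (560/109)*(-129) = -2053665 - 72240/109 = -223921725/109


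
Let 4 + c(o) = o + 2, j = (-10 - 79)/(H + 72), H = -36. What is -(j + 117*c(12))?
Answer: -42031/36 ≈ -1167.5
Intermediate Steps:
j = -89/36 (j = (-10 - 79)/(-36 + 72) = -89/36 ≈ -2.4722)
c(o) = -2 + o (c(o) = -4 + (o + 2) = -4 + (2 + o) = -2 + o)
-(j + 117*c(12)) = -(-89/36 + 117*(-2 + 12)) = -(-89/36 + 117*10) = -(-89/36 + 1170) = -1*42031/36 = -42031/36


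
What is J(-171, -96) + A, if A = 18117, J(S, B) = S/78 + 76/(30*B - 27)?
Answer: 72060601/3978 ≈ 18115.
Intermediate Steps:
J(S, B) = 76/(-27 + 30*B) + S/78 (J(S, B) = S*(1/78) + 76/(-27 + 30*B) = S/78 + 76/(-27 + 30*B) = 76/(-27 + 30*B) + S/78)
J(-171, -96) + A = (1976 - 9*(-171) + 10*(-96)*(-171))/(78*(-9 + 10*(-96))) + 18117 = (1976 + 1539 + 164160)/(78*(-9 - 960)) + 18117 = (1/78)*167675/(-969) + 18117 = (1/78)*(-1/969)*167675 + 18117 = -8825/3978 + 18117 = 72060601/3978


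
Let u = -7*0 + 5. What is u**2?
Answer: 25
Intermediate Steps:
u = 5 (u = 0 + 5 = 5)
u**2 = 5**2 = 25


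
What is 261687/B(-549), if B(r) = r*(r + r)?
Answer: 87229/200934 ≈ 0.43412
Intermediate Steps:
B(r) = 2*r² (B(r) = r*(2*r) = 2*r²)
261687/B(-549) = 261687/((2*(-549)²)) = 261687/((2*301401)) = 261687/602802 = 261687*(1/602802) = 87229/200934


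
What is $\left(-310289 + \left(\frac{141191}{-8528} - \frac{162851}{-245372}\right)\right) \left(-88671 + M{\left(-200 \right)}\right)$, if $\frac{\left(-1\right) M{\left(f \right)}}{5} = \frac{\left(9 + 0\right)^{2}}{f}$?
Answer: $\frac{575748089639933873883}{20925324160} \approx 2.7514 \cdot 10^{10}$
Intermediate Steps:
$M{\left(f \right)} = - \frac{405}{f}$ ($M{\left(f \right)} = - 5 \frac{\left(9 + 0\right)^{2}}{f} = - 5 \frac{9^{2}}{f} = - 5 \frac{81}{f} = - \frac{405}{f}$)
$\left(-310289 + \left(\frac{141191}{-8528} - \frac{162851}{-245372}\right)\right) \left(-88671 + M{\left(-200 \right)}\right) = \left(-310289 + \left(\frac{141191}{-8528} - \frac{162851}{-245372}\right)\right) \left(-88671 - \frac{405}{-200}\right) = \left(-310289 + \left(141191 \left(- \frac{1}{8528}\right) - - \frac{162851}{245372}\right)\right) \left(-88671 - - \frac{81}{40}\right) = \left(-310289 + \left(- \frac{141191}{8528} + \frac{162851}{245372}\right)\right) \left(-88671 + \frac{81}{40}\right) = \left(-310289 - \frac{8313881181}{523133104}\right) \left(- \frac{3546759}{40}\right) = \left(- \frac{162330761588237}{523133104}\right) \left(- \frac{3546759}{40}\right) = \frac{575748089639933873883}{20925324160}$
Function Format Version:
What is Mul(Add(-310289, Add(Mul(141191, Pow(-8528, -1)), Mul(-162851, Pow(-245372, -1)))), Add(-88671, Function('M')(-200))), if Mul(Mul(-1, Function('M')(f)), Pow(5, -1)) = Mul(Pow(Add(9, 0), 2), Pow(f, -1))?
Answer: Rational(575748089639933873883, 20925324160) ≈ 2.7514e+10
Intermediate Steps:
Function('M')(f) = Mul(-405, Pow(f, -1)) (Function('M')(f) = Mul(-5, Mul(Pow(Add(9, 0), 2), Pow(f, -1))) = Mul(-5, Mul(Pow(9, 2), Pow(f, -1))) = Mul(-5, Mul(81, Pow(f, -1))) = Mul(-405, Pow(f, -1)))
Mul(Add(-310289, Add(Mul(141191, Pow(-8528, -1)), Mul(-162851, Pow(-245372, -1)))), Add(-88671, Function('M')(-200))) = Mul(Add(-310289, Add(Mul(141191, Pow(-8528, -1)), Mul(-162851, Pow(-245372, -1)))), Add(-88671, Mul(-405, Pow(-200, -1)))) = Mul(Add(-310289, Add(Mul(141191, Rational(-1, 8528)), Mul(-162851, Rational(-1, 245372)))), Add(-88671, Mul(-405, Rational(-1, 200)))) = Mul(Add(-310289, Add(Rational(-141191, 8528), Rational(162851, 245372))), Add(-88671, Rational(81, 40))) = Mul(Add(-310289, Rational(-8313881181, 523133104)), Rational(-3546759, 40)) = Mul(Rational(-162330761588237, 523133104), Rational(-3546759, 40)) = Rational(575748089639933873883, 20925324160)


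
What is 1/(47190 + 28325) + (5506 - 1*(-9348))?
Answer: 1121699811/75515 ≈ 14854.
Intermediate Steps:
1/(47190 + 28325) + (5506 - 1*(-9348)) = 1/75515 + (5506 + 9348) = 1/75515 + 14854 = 1121699811/75515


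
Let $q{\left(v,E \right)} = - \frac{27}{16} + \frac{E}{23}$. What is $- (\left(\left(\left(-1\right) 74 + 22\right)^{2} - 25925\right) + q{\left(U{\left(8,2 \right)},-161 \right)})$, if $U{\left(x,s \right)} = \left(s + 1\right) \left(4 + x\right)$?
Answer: $\frac{371675}{16} \approx 23230.0$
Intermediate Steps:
$U{\left(x,s \right)} = \left(1 + s\right) \left(4 + x\right)$
$q{\left(v,E \right)} = - \frac{27}{16} + \frac{E}{23}$ ($q{\left(v,E \right)} = \left(-27\right) \frac{1}{16} + E \frac{1}{23} = - \frac{27}{16} + \frac{E}{23}$)
$- (\left(\left(\left(-1\right) 74 + 22\right)^{2} - 25925\right) + q{\left(U{\left(8,2 \right)},-161 \right)}) = - (\left(\left(\left(-1\right) 74 + 22\right)^{2} - 25925\right) + \left(- \frac{27}{16} + \frac{1}{23} \left(-161\right)\right)) = - (\left(\left(-74 + 22\right)^{2} - 25925\right) - \frac{139}{16}) = - (\left(\left(-52\right)^{2} - 25925\right) - \frac{139}{16}) = - (\left(2704 - 25925\right) - \frac{139}{16}) = - (-23221 - \frac{139}{16}) = \left(-1\right) \left(- \frac{371675}{16}\right) = \frac{371675}{16}$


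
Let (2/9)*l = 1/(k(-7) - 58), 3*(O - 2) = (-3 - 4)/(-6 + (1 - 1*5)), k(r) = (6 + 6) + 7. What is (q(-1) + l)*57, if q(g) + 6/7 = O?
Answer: 32699/455 ≈ 71.866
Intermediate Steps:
k(r) = 19 (k(r) = 12 + 7 = 19)
O = 67/30 (O = 2 + ((-3 - 4)/(-6 + (1 - 1*5)))/3 = 2 + (-7/(-6 + (1 - 5)))/3 = 2 + (-7/(-6 - 4))/3 = 2 + (-7/(-10))/3 = 2 + (-7*(-⅒))/3 = 2 + (⅓)*(7/10) = 2 + 7/30 = 67/30 ≈ 2.2333)
q(g) = 289/210 (q(g) = -6/7 + 67/30 = 289/210)
l = -3/26 (l = 9/(2*(19 - 58)) = (9/2)/(-39) = (9/2)*(-1/39) = -3/26 ≈ -0.11538)
(q(-1) + l)*57 = (289/210 - 3/26)*57 = (1721/1365)*57 = 32699/455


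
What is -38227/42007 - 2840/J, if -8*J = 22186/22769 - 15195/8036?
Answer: -24947772825122879/1006297242259 ≈ -24792.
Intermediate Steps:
J = 167688259/1463773472 (J = -(22186/22769 - 15195/8036)/8 = -⅛*(-167688259/182971684) = 167688259/1463773472 ≈ 0.11456)
-38227/42007 - 2840/J = -38227/42007 - 2840/167688259/1463773472 = -38227*1/42007 - 2840*1463773472/167688259 = -5461/6001 - 4157116660480/167688259 = -24947772825122879/1006297242259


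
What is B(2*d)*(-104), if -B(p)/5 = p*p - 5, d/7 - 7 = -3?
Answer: 1628120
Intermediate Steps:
d = 28 (d = 49 + 7*(-3) = 49 - 21 = 28)
B(p) = 25 - 5*p² (B(p) = -5*(p*p - 5) = -5*(p² - 5) = -5*(-5 + p²) = 25 - 5*p²)
B(2*d)*(-104) = (25 - 5*(2*28)²)*(-104) = (25 - 5*56²)*(-104) = (25 - 5*3136)*(-104) = (25 - 15680)*(-104) = -15655*(-104) = 1628120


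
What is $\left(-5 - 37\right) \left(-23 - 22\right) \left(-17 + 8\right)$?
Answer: $-17010$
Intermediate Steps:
$\left(-5 - 37\right) \left(-23 - 22\right) \left(-17 + 8\right) = - 42 \left(\left(-45\right) \left(-9\right)\right) = \left(-42\right) 405 = -17010$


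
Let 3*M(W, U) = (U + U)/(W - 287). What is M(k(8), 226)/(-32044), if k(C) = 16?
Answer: 113/6512943 ≈ 1.7350e-5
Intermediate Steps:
M(W, U) = 2*U/(3*(-287 + W)) (M(W, U) = ((U + U)/(W - 287))/3 = ((2*U)/(-287 + W))/3 = (2*U/(-287 + W))/3 = 2*U/(3*(-287 + W)))
M(k(8), 226)/(-32044) = ((2/3)*226/(-287 + 16))/(-32044) = ((2/3)*226/(-271))*(-1/32044) = ((2/3)*226*(-1/271))*(-1/32044) = -452/813*(-1/32044) = 113/6512943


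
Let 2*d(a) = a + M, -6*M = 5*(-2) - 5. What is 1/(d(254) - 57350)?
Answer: -4/228887 ≈ -1.7476e-5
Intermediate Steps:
M = 5/2 (M = -(5*(-2) - 5)/6 = -(-10 - 5)/6 = -1/6*(-15) = 5/2 ≈ 2.5000)
d(a) = 5/4 + a/2 (d(a) = (a + 5/2)/2 = (5/2 + a)/2 = 5/4 + a/2)
1/(d(254) - 57350) = 1/((5/4 + (1/2)*254) - 57350) = 1/((5/4 + 127) - 57350) = 1/(513/4 - 57350) = 1/(-228887/4) = -4/228887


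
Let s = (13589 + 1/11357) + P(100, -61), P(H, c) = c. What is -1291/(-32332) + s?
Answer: 4967422214891/367194524 ≈ 13528.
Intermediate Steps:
s = 153637497/11357 (s = (13589 + 1/11357) - 61 = 154330274/11357 - 61 = 153637497/11357 ≈ 13528.)
-1291/(-32332) + s = -1291/(-32332) + 153637497/11357 = -1291*(-1/32332) + 153637497/11357 = 1291/32332 + 153637497/11357 = 4967422214891/367194524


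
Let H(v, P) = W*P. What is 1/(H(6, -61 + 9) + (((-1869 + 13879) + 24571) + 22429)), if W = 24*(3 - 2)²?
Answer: 1/57762 ≈ 1.7312e-5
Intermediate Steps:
W = 24 (W = 24*1² = 24*1 = 24)
H(v, P) = 24*P
1/(H(6, -61 + 9) + (((-1869 + 13879) + 24571) + 22429)) = 1/(24*(-61 + 9) + (((-1869 + 13879) + 24571) + 22429)) = 1/(24*(-52) + ((12010 + 24571) + 22429)) = 1/(-1248 + (36581 + 22429)) = 1/(-1248 + 59010) = 1/57762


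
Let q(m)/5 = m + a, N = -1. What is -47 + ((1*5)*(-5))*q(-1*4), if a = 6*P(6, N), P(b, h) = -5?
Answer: 4203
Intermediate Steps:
a = -30 (a = 6*(-5) = -30)
q(m) = -150 + 5*m (q(m) = 5*(m - 30) = 5*(-30 + m) = -150 + 5*m)
-47 + ((1*5)*(-5))*q(-1*4) = -47 + ((1*5)*(-5))*(-150 + 5*(-1*4)) = -47 + (5*(-5))*(-150 + 5*(-4)) = -47 - 25*(-150 - 20) = -47 - 25*(-170) = -47 + 4250 = 4203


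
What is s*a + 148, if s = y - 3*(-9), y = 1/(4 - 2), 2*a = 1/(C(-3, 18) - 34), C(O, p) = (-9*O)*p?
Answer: 267639/1808 ≈ 148.03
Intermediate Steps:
C(O, p) = -9*O*p
a = 1/904 (a = 1/(2*(-9*(-3)*18 - 34)) = 1/(2*(486 - 34)) = (½)/452 = (½)*(1/452) = 1/904 ≈ 0.0011062)
y = ½ (y = 1/2 = ½ ≈ 0.50000)
s = 55/2 (s = ½ - 3*(-9) = ½ + 27 = 55/2 ≈ 27.500)
s*a + 148 = (55/2)*(1/904) + 148 = 55/1808 + 148 = 267639/1808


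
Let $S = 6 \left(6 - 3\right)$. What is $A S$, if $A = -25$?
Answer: $-450$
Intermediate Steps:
$S = 18$ ($S = 6 \cdot 3 = 18$)
$A S = \left(-25\right) 18 = -450$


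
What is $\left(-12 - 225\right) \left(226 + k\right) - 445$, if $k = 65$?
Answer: $-69412$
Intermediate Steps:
$\left(-12 - 225\right) \left(226 + k\right) - 445 = \left(-12 - 225\right) \left(226 + 65\right) - 445 = \left(-237\right) 291 - 445 = -68967 - 445 = -69412$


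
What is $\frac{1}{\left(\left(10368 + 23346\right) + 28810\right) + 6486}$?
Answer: $\frac{1}{69010} \approx 1.4491 \cdot 10^{-5}$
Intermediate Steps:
$\frac{1}{\left(\left(10368 + 23346\right) + 28810\right) + 6486} = \frac{1}{\left(33714 + 28810\right) + 6486} = \frac{1}{62524 + 6486} = \frac{1}{69010}$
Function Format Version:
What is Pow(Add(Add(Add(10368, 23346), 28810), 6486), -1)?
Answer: Rational(1, 69010) ≈ 1.4491e-5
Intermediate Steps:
Pow(Add(Add(Add(10368, 23346), 28810), 6486), -1) = Pow(Add(Add(33714, 28810), 6486), -1) = Pow(Add(62524, 6486), -1) = Pow(69010, -1) = Rational(1, 69010)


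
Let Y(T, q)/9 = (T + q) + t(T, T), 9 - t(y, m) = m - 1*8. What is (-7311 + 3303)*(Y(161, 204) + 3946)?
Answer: -23787480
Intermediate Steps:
t(y, m) = 17 - m (t(y, m) = 9 - (m - 1*8) = 9 - (m - 8) = 9 - (-8 + m) = 9 + (8 - m) = 17 - m)
Y(T, q) = 153 + 9*q (Y(T, q) = 9*((T + q) + (17 - T)) = 9*(17 + q) = 153 + 9*q)
(-7311 + 3303)*(Y(161, 204) + 3946) = (-7311 + 3303)*((153 + 9*204) + 3946) = -4008*((153 + 1836) + 3946) = -4008*(1989 + 3946) = -4008*5935 = -23787480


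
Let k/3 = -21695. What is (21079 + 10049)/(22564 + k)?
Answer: -31128/42521 ≈ -0.73206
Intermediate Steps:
k = -65085 (k = 3*(-21695) = -65085)
(21079 + 10049)/(22564 + k) = (21079 + 10049)/(22564 - 65085) = 31128/(-42521) = 31128*(-1/42521) = -31128/42521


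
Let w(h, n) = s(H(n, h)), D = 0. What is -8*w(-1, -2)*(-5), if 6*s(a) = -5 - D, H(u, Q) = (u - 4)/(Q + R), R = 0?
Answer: -100/3 ≈ -33.333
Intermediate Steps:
H(u, Q) = (-4 + u)/Q (H(u, Q) = (u - 4)/(Q + 0) = (-4 + u)/Q)
s(a) = -⅚ (s(a) = (-5 - 1*0)/6 = (-5 + 0)/6 = (⅙)*(-5) = -⅚)
w(h, n) = -⅚
-8*w(-1, -2)*(-5) = -8*(-⅚)*(-5) = (20/3)*(-5) = -100/3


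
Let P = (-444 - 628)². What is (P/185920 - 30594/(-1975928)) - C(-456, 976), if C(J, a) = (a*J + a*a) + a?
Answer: -1459383746608951/2870035420 ≈ -5.0849e+5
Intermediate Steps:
C(J, a) = a + a² + J*a (C(J, a) = (J*a + a²) + a = (a² + J*a) + a = a + a² + J*a)
P = 1149184 (P = (-1072)² = 1149184)
(P/185920 - 30594/(-1975928)) - C(-456, 976) = (1149184/185920 - 30594/(-1975928)) - 976*(1 - 456 + 976) = (1149184*(1/185920) - 30594*(-1/1975928)) - 976*521 = (17956/2905 + 15297/987964) - 1*508496 = 17784319369/2870035420 - 508496 = -1459383746608951/2870035420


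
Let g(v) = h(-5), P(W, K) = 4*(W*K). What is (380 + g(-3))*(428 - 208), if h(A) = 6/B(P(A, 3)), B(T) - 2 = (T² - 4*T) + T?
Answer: 158088260/1891 ≈ 83600.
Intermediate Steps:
P(W, K) = 4*K*W (P(W, K) = 4*(K*W) = 4*K*W)
B(T) = 2 + T² - 3*T (B(T) = 2 + ((T² - 4*T) + T) = 2 + (T² - 3*T) = 2 + T² - 3*T)
h(A) = 6/(2 - 36*A + 144*A²) (h(A) = 6/(2 + (4*3*A)² - 12*3*A) = 6/(2 + (12*A)² - 36*A) = 6/(2 + 144*A² - 36*A) = 6/(2 - 36*A + 144*A²))
g(v) = 3/1891 (g(v) = 3/(1 - 18*(-5) + 72*(-5)²) = 3/(1 + 90 + 72*25) = 3/(1 + 90 + 1800) = 3/1891)
(380 + g(-3))*(428 - 208) = (380 + 3/1891)*(428 - 208) = (718583/1891)*220 = 158088260/1891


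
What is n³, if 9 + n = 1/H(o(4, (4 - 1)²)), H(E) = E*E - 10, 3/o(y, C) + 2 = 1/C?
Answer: -7689700655272/10091699281 ≈ -761.98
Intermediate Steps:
o(y, C) = 3/(-2 + 1/C)
H(E) = -10 + E² (H(E) = E² - 10 = -10 + E²)
n = -19738/2161 (n = -9 + 1/(-10 + (-3*(4 - 1)²/(-1 + 2*(4 - 1)²))²) = -9 + 1/(-10 + (-3*3²/(-1 + 2*3²))²) = -9 + 1/(-10 + (-3*9/(-1 + 2*9))²) = -9 + 1/(-10 + (-3*9/(-1 + 18))²) = -9 + 1/(-10 + (-3*9/17)²) = -9 + 1/(-10 + (-3*9*1/17)²) = -9 + 1/(-10 + (-27/17)²) = -9 + 1/(-10 + 729/289) = -9 + 1/(-2161/289) = -9 - 289/2161 = -19738/2161 ≈ -9.1337)
n³ = (-19738/2161)³ = -7689700655272/10091699281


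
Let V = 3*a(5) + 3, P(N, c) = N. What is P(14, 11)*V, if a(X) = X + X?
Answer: 462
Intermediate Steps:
a(X) = 2*X
V = 33 (V = 3*(2*5) + 3 = 3*10 + 3 = 30 + 3 = 33)
P(14, 11)*V = 14*33 = 462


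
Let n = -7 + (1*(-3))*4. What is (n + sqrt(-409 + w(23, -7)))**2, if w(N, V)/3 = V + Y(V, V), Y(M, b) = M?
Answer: (19 - I*sqrt(451))**2 ≈ -90.0 - 807.0*I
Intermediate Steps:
w(N, V) = 6*V (w(N, V) = 3*(V + V) = 3*(2*V) = 6*V)
n = -19 (n = -7 - 3*4 = -7 - 12 = -19)
(n + sqrt(-409 + w(23, -7)))**2 = (-19 + sqrt(-409 + 6*(-7)))**2 = (-19 + sqrt(-409 - 42))**2 = (-19 + sqrt(-451))**2 = (-19 + I*sqrt(451))**2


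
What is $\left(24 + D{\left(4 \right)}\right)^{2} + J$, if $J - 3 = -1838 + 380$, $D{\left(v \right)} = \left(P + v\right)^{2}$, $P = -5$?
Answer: $-830$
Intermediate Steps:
$D{\left(v \right)} = \left(-5 + v\right)^{2}$
$J = -1455$ ($J = 3 + \left(-1838 + 380\right) = 3 - 1458 = -1455$)
$\left(24 + D{\left(4 \right)}\right)^{2} + J = \left(24 + \left(-5 + 4\right)^{2}\right)^{2} - 1455 = \left(24 + \left(-1\right)^{2}\right)^{2} - 1455 = \left(24 + 1\right)^{2} - 1455 = 25^{2} - 1455 = 625 - 1455 = -830$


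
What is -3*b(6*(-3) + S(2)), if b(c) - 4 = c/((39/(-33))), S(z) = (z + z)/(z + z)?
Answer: -717/13 ≈ -55.154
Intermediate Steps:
S(z) = 1 (S(z) = (2*z)/((2*z)) = (2*z)*(1/(2*z)) = 1)
b(c) = 4 - 11*c/13 (b(c) = 4 + c/((39/(-33))) = 4 + c/((39*(-1/33))) = 4 + c/(-13/11) = 4 + c*(-11/13) = 4 - 11*c/13)
-3*b(6*(-3) + S(2)) = -3*(4 - 11*(6*(-3) + 1)/13) = -3*(4 - 11*(-18 + 1)/13) = -3*(4 - 11/13*(-17)) = -3*(4 + 187/13) = -3*239/13 = -717/13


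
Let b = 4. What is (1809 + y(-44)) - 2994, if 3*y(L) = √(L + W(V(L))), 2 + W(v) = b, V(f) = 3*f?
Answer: -1185 + I*√42/3 ≈ -1185.0 + 2.1602*I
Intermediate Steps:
W(v) = 2 (W(v) = -2 + 4 = 2)
y(L) = √(2 + L)/3 (y(L) = √(L + 2)/3 = √(2 + L)/3)
(1809 + y(-44)) - 2994 = (1809 + √(2 - 44)/3) - 2994 = (1809 + √(-42)/3) - 2994 = (1809 + (I*√42)/3) - 2994 = (1809 + I*√42/3) - 2994 = -1185 + I*√42/3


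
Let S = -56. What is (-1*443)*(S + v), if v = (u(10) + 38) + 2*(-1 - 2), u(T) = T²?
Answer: -33668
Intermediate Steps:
v = 132 (v = (10² + 38) + 2*(-1 - 2) = (100 + 38) + 2*(-3) = 138 - 6 = 132)
(-1*443)*(S + v) = (-1*443)*(-56 + 132) = -443*76 = -33668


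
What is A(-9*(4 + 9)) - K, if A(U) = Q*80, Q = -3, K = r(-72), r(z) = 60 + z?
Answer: -228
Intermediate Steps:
K = -12 (K = 60 - 72 = -12)
A(U) = -240 (A(U) = -3*80 = -240)
A(-9*(4 + 9)) - K = -240 - 1*(-12) = -240 + 12 = -228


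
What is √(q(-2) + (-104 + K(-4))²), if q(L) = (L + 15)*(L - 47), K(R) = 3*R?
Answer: √12819 ≈ 113.22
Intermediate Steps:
q(L) = (-47 + L)*(15 + L) (q(L) = (15 + L)*(-47 + L) = (-47 + L)*(15 + L))
√(q(-2) + (-104 + K(-4))²) = √((-705 + (-2)² - 32*(-2)) + (-104 + 3*(-4))²) = √((-705 + 4 + 64) + (-104 - 12)²) = √(-637 + (-116)²) = √(-637 + 13456) = √12819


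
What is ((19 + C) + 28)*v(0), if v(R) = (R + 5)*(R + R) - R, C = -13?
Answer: 0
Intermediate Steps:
v(R) = -R + 2*R*(5 + R) (v(R) = (5 + R)*(2*R) - R = 2*R*(5 + R) - R = -R + 2*R*(5 + R))
((19 + C) + 28)*v(0) = ((19 - 13) + 28)*(0*(9 + 2*0)) = (6 + 28)*(0*(9 + 0)) = 34*(0*9) = 34*0 = 0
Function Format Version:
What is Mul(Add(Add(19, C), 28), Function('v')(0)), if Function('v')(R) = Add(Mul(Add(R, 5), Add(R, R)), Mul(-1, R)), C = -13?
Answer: 0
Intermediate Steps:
Function('v')(R) = Add(Mul(-1, R), Mul(2, R, Add(5, R))) (Function('v')(R) = Add(Mul(Add(5, R), Mul(2, R)), Mul(-1, R)) = Add(Mul(2, R, Add(5, R)), Mul(-1, R)) = Add(Mul(-1, R), Mul(2, R, Add(5, R))))
Mul(Add(Add(19, C), 28), Function('v')(0)) = Mul(Add(Add(19, -13), 28), Mul(0, Add(9, Mul(2, 0)))) = Mul(Add(6, 28), Mul(0, Add(9, 0))) = Mul(34, Mul(0, 9)) = Mul(34, 0) = 0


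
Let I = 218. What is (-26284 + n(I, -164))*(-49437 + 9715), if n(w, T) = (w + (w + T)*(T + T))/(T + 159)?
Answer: 4525368572/5 ≈ 9.0507e+8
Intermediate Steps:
n(w, T) = (w + 2*T*(T + w))/(159 + T) (n(w, T) = (w + (T + w)*(2*T))/(159 + T) = (w + 2*T*(T + w))/(159 + T))
(-26284 + n(I, -164))*(-49437 + 9715) = (-26284 + (218 + 2*(-164)² + 2*(-164)*218)/(159 - 164))*(-49437 + 9715) = (-26284 + (218 + 2*26896 - 71504)/(-5))*(-39722) = (-26284 - (218 + 53792 - 71504)/5)*(-39722) = (-26284 - ⅕*(-17494))*(-39722) = (-26284 + 17494/5)*(-39722) = -113926/5*(-39722) = 4525368572/5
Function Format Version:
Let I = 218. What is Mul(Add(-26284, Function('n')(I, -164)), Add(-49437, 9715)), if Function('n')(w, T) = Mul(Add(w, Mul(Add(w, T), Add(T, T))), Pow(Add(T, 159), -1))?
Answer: Rational(4525368572, 5) ≈ 9.0507e+8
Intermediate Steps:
Function('n')(w, T) = Mul(Pow(Add(159, T), -1), Add(w, Mul(2, T, Add(T, w)))) (Function('n')(w, T) = Mul(Add(w, Mul(Add(T, w), Mul(2, T))), Pow(Add(159, T), -1)) = Mul(Add(w, Mul(2, T, Add(T, w))), Pow(Add(159, T), -1)) = Mul(Pow(Add(159, T), -1), Add(w, Mul(2, T, Add(T, w)))))
Mul(Add(-26284, Function('n')(I, -164)), Add(-49437, 9715)) = Mul(Add(-26284, Mul(Pow(Add(159, -164), -1), Add(218, Mul(2, Pow(-164, 2)), Mul(2, -164, 218)))), Add(-49437, 9715)) = Mul(Add(-26284, Mul(Pow(-5, -1), Add(218, Mul(2, 26896), -71504))), -39722) = Mul(Add(-26284, Mul(Rational(-1, 5), Add(218, 53792, -71504))), -39722) = Mul(Add(-26284, Mul(Rational(-1, 5), -17494)), -39722) = Mul(Add(-26284, Rational(17494, 5)), -39722) = Mul(Rational(-113926, 5), -39722) = Rational(4525368572, 5)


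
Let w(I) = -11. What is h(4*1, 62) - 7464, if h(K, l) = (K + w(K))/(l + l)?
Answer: -925543/124 ≈ -7464.1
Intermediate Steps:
h(K, l) = (-11 + K)/(2*l) (h(K, l) = (K - 11)/(l + l) = (-11 + K)/((2*l)) = (-11 + K)*(1/(2*l)) = (-11 + K)/(2*l))
h(4*1, 62) - 7464 = (½)*(-11 + 4*1)/62 - 7464 = (½)*(1/62)*(-11 + 4) - 7464 = (½)*(1/62)*(-7) - 7464 = -7/124 - 7464 = -925543/124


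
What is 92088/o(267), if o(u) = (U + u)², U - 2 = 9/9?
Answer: 2558/2025 ≈ 1.2632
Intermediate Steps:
U = 3 (U = 2 + 9/9 = 2 + 9*(⅑) = 2 + 1 = 3)
o(u) = (3 + u)²
92088/o(267) = 92088/((3 + 267)²) = 92088/(270²) = 92088/72900 = 92088*(1/72900) = 2558/2025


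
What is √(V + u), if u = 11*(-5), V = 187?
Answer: 2*√33 ≈ 11.489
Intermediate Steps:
u = -55
√(V + u) = √(187 - 55) = √132 = 2*√33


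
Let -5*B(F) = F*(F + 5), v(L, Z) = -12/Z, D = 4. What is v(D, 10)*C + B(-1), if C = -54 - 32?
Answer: 104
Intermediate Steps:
C = -86
B(F) = -F*(5 + F)/5 (B(F) = -F*(F + 5)/5 = -F*(5 + F)/5)
v(D, 10)*C + B(-1) = -12/10*(-86) - ⅕*(-1)*(5 - 1) = -12*⅒*(-86) - ⅕*(-1)*4 = -6/5*(-86) + ⅘ = 516/5 + ⅘ = 104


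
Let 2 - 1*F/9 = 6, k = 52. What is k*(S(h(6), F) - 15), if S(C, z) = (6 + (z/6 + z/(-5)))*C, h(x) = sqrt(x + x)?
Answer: -780 + 3744*sqrt(3)/5 ≈ 516.96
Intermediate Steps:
h(x) = sqrt(2)*sqrt(x) (h(x) = sqrt(2*x) = sqrt(2)*sqrt(x))
F = -36 (F = 18 - 9*6 = 18 - 54 = -36)
S(C, z) = C*(6 - z/30) (S(C, z) = (6 + (z*(1/6) + z*(-1/5)))*C = (6 + (z/6 - z/5))*C = (6 - z/30)*C = C*(6 - z/30))
k*(S(h(6), F) - 15) = 52*((sqrt(2)*sqrt(6))*(180 - 1*(-36))/30 - 15) = 52*((2*sqrt(3))*(180 + 36)/30 - 15) = 52*((1/30)*(2*sqrt(3))*216 - 15) = 52*(72*sqrt(3)/5 - 15) = 52*(-15 + 72*sqrt(3)/5) = -780 + 3744*sqrt(3)/5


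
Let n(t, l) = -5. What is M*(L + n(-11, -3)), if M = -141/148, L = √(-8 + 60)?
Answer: 705/148 - 141*√13/74 ≈ -2.1065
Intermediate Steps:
L = 2*√13 (L = √52 = 2*√13 ≈ 7.2111)
M = -141/148 (M = -141*1/148 = -141/148 ≈ -0.95270)
M*(L + n(-11, -3)) = -141*(2*√13 - 5)/148 = -141*(-5 + 2*√13)/148 = 705/148 - 141*√13/74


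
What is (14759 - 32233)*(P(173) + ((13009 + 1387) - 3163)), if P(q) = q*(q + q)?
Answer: -1242244134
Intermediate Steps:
P(q) = 2*q² (P(q) = q*(2*q) = 2*q²)
(14759 - 32233)*(P(173) + ((13009 + 1387) - 3163)) = (14759 - 32233)*(2*173² + ((13009 + 1387) - 3163)) = -17474*(2*29929 + (14396 - 3163)) = -17474*(59858 + 11233) = -17474*71091 = -1242244134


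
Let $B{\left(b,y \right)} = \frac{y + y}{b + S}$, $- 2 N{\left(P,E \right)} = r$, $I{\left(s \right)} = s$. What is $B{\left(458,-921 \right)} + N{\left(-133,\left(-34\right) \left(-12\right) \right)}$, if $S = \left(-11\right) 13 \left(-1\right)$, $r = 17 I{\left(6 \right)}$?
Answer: $- \frac{32493}{601} \approx -54.065$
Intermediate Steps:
$r = 102$ ($r = 17 \cdot 6 = 102$)
$N{\left(P,E \right)} = -51$ ($N{\left(P,E \right)} = \left(- \frac{1}{2}\right) 102 = -51$)
$S = 143$ ($S = \left(-143\right) \left(-1\right) = 143$)
$B{\left(b,y \right)} = \frac{2 y}{143 + b}$ ($B{\left(b,y \right)} = \frac{y + y}{b + 143} = \frac{2 y}{143 + b}$)
$B{\left(458,-921 \right)} + N{\left(-133,\left(-34\right) \left(-12\right) \right)} = 2 \left(-921\right) \frac{1}{143 + 458} - 51 = 2 \left(-921\right) \frac{1}{601} - 51 = - \frac{1842}{601} - 51 = - \frac{32493}{601}$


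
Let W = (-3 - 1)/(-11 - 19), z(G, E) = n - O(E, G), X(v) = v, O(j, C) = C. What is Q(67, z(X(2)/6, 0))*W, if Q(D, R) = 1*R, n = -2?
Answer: -14/45 ≈ -0.31111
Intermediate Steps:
z(G, E) = -2 - G
Q(D, R) = R
W = 2/15 (W = -4/(-30) = -4*(-1/30) = 2/15 ≈ 0.13333)
Q(67, z(X(2)/6, 0))*W = (-2 - 2/6)*(2/15) = (-2 - 1*1/3)*(2/15) = (-2 - 1/3)*(2/15) = -7/3*2/15 = -14/45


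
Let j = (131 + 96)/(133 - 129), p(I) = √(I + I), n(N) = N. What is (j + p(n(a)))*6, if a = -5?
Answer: 681/2 + 6*I*√10 ≈ 340.5 + 18.974*I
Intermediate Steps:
p(I) = √2*√I (p(I) = √(2*I) = √2*√I)
j = 227/4 ≈ 56.750
(j + p(n(a)))*6 = (227/4 + √2*√(-5))*6 = (227/4 + √2*(I*√5))*6 = (227/4 + I*√10)*6 = 681/2 + 6*I*√10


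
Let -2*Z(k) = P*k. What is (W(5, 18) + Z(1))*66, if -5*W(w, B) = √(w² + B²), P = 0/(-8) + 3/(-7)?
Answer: 99/7 - 66*√349/5 ≈ -232.45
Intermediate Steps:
P = -3/7 (P = 0*(-⅛) + 3*(-⅐) = 0 - 3/7 = -3/7 ≈ -0.42857)
Z(k) = 3*k/14 (Z(k) = -(-3)*k/14 = 3*k/14)
W(w, B) = -√(B² + w²)/5 (W(w, B) = -√(w² + B²)/5 = -√(B² + w²)/5)
(W(5, 18) + Z(1))*66 = (-√(18² + 5²)/5 + (3/14)*1)*66 = (-√(324 + 25)/5 + 3/14)*66 = (-√349/5 + 3/14)*66 = (3/14 - √349/5)*66 = 99/7 - 66*√349/5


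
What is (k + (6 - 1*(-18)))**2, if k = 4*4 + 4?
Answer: 1936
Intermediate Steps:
k = 20 (k = 16 + 4 = 20)
(k + (6 - 1*(-18)))**2 = (20 + (6 - 1*(-18)))**2 = (20 + (6 + 18))**2 = (20 + 24)**2 = 44**2 = 1936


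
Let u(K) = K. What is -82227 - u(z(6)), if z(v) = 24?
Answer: -82251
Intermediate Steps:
-82227 - u(z(6)) = -82227 - 1*24 = -82227 - 24 = -82251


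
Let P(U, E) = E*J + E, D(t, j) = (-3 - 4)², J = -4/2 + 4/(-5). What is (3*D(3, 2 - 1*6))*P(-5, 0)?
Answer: 0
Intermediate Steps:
J = -14/5 (J = -4*½ + 4*(-⅕) = -2 - ⅘ = -14/5 ≈ -2.8000)
D(t, j) = 49 (D(t, j) = (-7)² = 49)
P(U, E) = -9*E/5 (P(U, E) = E*(-14/5) + E = -14*E/5 + E = -9*E/5)
(3*D(3, 2 - 1*6))*P(-5, 0) = (3*49)*(-9/5*0) = 147*0 = 0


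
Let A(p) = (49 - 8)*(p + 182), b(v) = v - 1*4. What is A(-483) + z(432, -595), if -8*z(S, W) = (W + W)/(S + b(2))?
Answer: -4245185/344 ≈ -12341.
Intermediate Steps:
b(v) = -4 + v (b(v) = v - 4 = -4 + v)
z(S, W) = -W/(4*(-2 + S)) (z(S, W) = -(W + W)/(8*(S + (-4 + 2))) = -2*W/(8*(S - 2)) = -2*W/(8*(-2 + S)) = -W/(4*(-2 + S)))
A(p) = 7462 + 41*p (A(p) = 41*(182 + p) = 7462 + 41*p)
A(-483) + z(432, -595) = (7462 + 41*(-483)) - 1*(-595)/(-8 + 4*432) = (7462 - 19803) - 1*(-595)/(-8 + 1728) = -12341 - 1*(-595)/1720 = -12341 - 1*(-595)*1/1720 = -12341 + 119/344 = -4245185/344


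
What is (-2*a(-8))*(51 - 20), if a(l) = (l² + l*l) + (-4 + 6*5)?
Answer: -9548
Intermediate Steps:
a(l) = 26 + 2*l² (a(l) = (l² + l²) + (-4 + 30) = 2*l² + 26 = 26 + 2*l²)
(-2*a(-8))*(51 - 20) = (-2*(26 + 2*(-8)²))*(51 - 20) = -2*(26 + 2*64)*31 = -2*(26 + 128)*31 = -2*154*31 = -308*31 = -9548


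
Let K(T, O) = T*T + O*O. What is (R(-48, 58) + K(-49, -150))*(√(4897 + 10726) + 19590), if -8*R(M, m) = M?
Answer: 487928130 + 24907*√15623 ≈ 4.9104e+8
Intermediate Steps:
K(T, O) = O² + T² (K(T, O) = T² + O² = O² + T²)
R(M, m) = -M/8
(R(-48, 58) + K(-49, -150))*(√(4897 + 10726) + 19590) = (-⅛*(-48) + ((-150)² + (-49)²))*(√(4897 + 10726) + 19590) = (6 + (22500 + 2401))*(√15623 + 19590) = (6 + 24901)*(19590 + √15623) = 24907*(19590 + √15623) = 487928130 + 24907*√15623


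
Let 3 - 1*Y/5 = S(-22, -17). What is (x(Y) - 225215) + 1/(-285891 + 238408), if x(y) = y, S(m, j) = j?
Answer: -10689135546/47483 ≈ -2.2512e+5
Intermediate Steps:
Y = 100 (Y = 15 - 5*(-17) = 15 + 85 = 100)
(x(Y) - 225215) + 1/(-285891 + 238408) = (100 - 225215) + 1/(-285891 + 238408) = -225115 + 1/(-47483) = -225115 - 1/47483 = -10689135546/47483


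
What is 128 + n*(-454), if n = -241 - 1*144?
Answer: 174918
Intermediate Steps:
n = -385 (n = -241 - 144 = -385)
128 + n*(-454) = 128 - 385*(-454) = 128 + 174790 = 174918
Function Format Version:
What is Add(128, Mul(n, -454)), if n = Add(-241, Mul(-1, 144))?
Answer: 174918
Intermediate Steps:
n = -385 (n = Add(-241, -144) = -385)
Add(128, Mul(n, -454)) = Add(128, Mul(-385, -454)) = Add(128, 174790) = 174918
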